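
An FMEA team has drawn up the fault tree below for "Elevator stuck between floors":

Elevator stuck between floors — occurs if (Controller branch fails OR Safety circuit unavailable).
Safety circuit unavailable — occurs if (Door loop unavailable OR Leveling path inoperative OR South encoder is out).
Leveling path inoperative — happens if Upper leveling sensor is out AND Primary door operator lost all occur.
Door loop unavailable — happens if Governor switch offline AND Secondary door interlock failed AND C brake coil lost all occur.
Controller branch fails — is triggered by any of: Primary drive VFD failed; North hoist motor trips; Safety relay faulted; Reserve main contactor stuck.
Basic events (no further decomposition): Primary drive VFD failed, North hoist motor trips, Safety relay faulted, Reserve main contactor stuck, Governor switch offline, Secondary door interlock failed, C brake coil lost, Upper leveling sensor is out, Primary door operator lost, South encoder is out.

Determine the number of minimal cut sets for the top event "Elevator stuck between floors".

7

Controller branch fails [OR]: union of children's cut sets → 4 cut set(s).
Door loop unavailable [AND]: one cut set from each child combined → 1 × 1 × 1 = 1 cut set(s).
Leveling path inoperative [AND]: one cut set from each child combined → 1 × 1 = 1 cut set(s).
Safety circuit unavailable [OR]: union of children's cut sets → 3 cut set(s).
Elevator stuck between floors [OR]: union of children's cut sets → 7 cut set(s).
Minimal cut sets: {Primary drive VFD failed}; {North hoist motor trips}; {Safety relay faulted}; {Reserve main contactor stuck}; {C brake coil lost, Governor switch offline, Secondary door interlock failed}; {Primary door operator lost, Upper leveling sensor is out}; {South encoder is out}.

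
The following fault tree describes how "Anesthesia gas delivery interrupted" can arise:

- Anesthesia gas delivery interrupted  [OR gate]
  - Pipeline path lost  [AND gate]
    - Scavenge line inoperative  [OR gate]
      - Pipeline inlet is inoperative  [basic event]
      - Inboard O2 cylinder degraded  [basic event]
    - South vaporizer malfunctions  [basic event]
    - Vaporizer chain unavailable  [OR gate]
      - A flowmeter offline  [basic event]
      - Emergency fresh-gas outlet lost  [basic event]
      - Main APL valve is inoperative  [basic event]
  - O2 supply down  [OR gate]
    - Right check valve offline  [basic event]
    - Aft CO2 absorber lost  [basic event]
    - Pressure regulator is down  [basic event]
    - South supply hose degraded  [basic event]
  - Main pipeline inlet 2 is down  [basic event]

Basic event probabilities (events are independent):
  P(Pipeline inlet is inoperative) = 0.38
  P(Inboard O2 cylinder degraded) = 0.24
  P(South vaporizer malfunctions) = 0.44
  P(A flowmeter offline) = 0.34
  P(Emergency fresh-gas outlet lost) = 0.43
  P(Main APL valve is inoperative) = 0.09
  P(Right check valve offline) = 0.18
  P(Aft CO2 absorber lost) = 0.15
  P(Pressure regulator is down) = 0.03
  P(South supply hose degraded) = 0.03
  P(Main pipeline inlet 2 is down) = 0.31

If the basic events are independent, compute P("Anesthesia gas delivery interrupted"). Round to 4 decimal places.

0.6167

P(Scavenge line inoperative) [OR] = 1 − (1−0.38) × (1−0.24) = 0.528800
P(Vaporizer chain unavailable) [OR] = 1 − (1−0.34) × (1−0.43) × (1−0.09) = 0.657658
P(Pipeline path lost) [AND] = 0.528800 × 0.44 × 0.657658 = 0.153019
P(O2 supply down) [OR] = 1 − (1−0.18) × (1−0.15) × (1−0.03) × (1−0.03) = 0.344193
P(Anesthesia gas delivery interrupted) [OR] = 1 − (1−0.153019) × (1−0.344193) × (1−0.31) = 0.616735
Rounded to 4 decimal places: P(Anesthesia gas delivery interrupted) ≈ 0.6167.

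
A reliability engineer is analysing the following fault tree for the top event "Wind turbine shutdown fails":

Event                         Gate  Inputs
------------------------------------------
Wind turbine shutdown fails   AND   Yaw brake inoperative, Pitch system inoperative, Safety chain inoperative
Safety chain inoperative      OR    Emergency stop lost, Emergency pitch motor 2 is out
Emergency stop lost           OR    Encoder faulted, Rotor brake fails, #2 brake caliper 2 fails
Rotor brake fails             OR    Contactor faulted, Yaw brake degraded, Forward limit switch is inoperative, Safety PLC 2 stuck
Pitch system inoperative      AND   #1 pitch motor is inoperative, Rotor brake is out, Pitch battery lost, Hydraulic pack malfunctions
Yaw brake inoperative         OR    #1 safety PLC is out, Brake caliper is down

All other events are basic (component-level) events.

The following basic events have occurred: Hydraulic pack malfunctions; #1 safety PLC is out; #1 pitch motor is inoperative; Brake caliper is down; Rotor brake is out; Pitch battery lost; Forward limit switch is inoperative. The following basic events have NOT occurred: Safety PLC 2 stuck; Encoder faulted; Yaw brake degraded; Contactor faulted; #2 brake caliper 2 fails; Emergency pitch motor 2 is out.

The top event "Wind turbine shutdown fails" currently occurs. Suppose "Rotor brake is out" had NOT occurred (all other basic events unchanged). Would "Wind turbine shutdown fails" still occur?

No

Counterfactual: set "Rotor brake is out" to not occurred.
Yaw brake inoperative [OR]: #1 safety PLC is out=occurs, Brake caliper is down=occurs → at least one input occurs → occurs.
Pitch system inoperative [AND]: #1 pitch motor is inoperative=occurs, Rotor brake is out=not, Pitch battery lost=occurs, Hydraulic pack malfunctions=occurs → not all inputs occur → does not occur.
Rotor brake fails [OR]: Contactor faulted=not, Yaw brake degraded=not, Forward limit switch is inoperative=occurs, Safety PLC 2 stuck=not → at least one input occurs → occurs.
Emergency stop lost [OR]: Encoder faulted=not, Rotor brake fails=occurs, #2 brake caliper 2 fails=not → at least one input occurs → occurs.
Safety chain inoperative [OR]: Emergency stop lost=occurs, Emergency pitch motor 2 is out=not → at least one input occurs → occurs.
Wind turbine shutdown fails [AND]: Yaw brake inoperative=occurs, Pitch system inoperative=not, Safety chain inoperative=occurs → not all inputs occur → does not occur.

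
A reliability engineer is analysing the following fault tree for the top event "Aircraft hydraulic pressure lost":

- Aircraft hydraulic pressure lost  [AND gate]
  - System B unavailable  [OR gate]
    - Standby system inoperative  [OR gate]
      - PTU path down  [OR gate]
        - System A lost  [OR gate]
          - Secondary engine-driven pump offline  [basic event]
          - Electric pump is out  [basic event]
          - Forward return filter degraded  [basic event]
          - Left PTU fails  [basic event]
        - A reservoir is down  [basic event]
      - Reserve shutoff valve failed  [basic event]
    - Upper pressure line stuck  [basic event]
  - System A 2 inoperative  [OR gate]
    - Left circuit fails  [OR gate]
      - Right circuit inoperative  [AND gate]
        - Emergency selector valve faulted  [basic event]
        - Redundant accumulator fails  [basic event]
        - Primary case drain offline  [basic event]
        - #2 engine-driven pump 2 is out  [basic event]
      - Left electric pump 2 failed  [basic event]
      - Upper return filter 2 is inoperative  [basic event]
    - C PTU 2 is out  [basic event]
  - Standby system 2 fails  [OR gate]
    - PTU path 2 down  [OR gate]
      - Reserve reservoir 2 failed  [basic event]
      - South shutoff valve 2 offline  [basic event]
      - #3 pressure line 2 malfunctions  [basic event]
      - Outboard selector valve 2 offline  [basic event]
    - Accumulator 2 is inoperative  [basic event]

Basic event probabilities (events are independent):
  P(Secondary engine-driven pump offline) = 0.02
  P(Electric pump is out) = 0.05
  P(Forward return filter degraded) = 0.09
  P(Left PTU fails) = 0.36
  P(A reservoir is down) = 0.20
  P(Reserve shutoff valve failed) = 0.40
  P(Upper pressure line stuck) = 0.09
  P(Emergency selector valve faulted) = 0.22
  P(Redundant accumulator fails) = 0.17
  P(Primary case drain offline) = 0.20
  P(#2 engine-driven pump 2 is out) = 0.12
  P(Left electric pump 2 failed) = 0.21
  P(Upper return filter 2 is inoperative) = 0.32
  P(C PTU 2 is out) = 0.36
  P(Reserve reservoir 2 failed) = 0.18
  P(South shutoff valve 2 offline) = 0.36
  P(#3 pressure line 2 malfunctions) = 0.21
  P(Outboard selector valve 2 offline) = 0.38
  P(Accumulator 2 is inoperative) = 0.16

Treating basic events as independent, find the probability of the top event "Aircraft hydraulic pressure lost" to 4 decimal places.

0.3928

P(System A lost) [OR] = 1 − (1−0.02) × (1−0.05) × (1−0.09) × (1−0.36) = 0.457786
P(PTU path down) [OR] = 1 − (1−0.457786) × (1−0.20) = 0.566229
P(Standby system inoperative) [OR] = 1 − (1−0.566229) × (1−0.40) = 0.739737
P(System B unavailable) [OR] = 1 − (1−0.739737) × (1−0.09) = 0.763161
P(Right circuit inoperative) [AND] = 0.22 × 0.17 × 0.20 × 0.12 = 0.000898
P(Left circuit fails) [OR] = 1 − (1−0.000898) × (1−0.21) × (1−0.32) = 0.463282
P(System A 2 inoperative) [OR] = 1 − (1−0.463282) × (1−0.36) = 0.656500
P(PTU path 2 down) [OR] = 1 − (1−0.18) × (1−0.36) × (1−0.21) × (1−0.38) = 0.742953
P(Standby system 2 fails) [OR] = 1 − (1−0.742953) × (1−0.16) = 0.784081
P(Aircraft hydraulic pressure lost) [AND] = 0.763161 × 0.656500 × 0.784081 = 0.392836
Rounded to 4 decimal places: P(Aircraft hydraulic pressure lost) ≈ 0.3928.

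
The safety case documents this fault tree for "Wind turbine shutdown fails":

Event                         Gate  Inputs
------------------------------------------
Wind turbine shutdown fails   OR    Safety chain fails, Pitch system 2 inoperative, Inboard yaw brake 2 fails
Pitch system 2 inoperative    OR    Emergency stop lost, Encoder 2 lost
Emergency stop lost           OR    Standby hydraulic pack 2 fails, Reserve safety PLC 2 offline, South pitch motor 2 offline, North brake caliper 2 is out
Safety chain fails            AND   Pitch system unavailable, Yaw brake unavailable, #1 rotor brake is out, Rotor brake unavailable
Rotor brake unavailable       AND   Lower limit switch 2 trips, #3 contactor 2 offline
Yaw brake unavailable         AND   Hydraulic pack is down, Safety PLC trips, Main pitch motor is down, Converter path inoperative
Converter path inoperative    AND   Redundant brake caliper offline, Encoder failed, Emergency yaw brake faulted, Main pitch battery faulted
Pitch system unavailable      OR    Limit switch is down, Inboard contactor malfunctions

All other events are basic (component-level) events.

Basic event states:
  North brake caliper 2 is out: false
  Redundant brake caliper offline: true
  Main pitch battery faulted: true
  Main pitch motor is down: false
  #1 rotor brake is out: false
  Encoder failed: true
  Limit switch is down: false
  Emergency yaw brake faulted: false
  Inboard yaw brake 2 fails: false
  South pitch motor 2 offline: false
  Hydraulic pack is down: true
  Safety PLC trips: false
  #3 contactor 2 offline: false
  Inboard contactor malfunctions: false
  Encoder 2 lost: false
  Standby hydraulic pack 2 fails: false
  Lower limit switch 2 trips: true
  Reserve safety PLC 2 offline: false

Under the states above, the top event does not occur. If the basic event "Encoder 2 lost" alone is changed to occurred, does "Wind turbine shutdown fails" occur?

Yes

Counterfactual: set "Encoder 2 lost" to occurred.
Pitch system unavailable [OR]: Limit switch is down=not, Inboard contactor malfunctions=not → no input occurs → does not occur.
Converter path inoperative [AND]: Redundant brake caliper offline=occurs, Encoder failed=occurs, Emergency yaw brake faulted=not, Main pitch battery faulted=occurs → not all inputs occur → does not occur.
Yaw brake unavailable [AND]: Hydraulic pack is down=occurs, Safety PLC trips=not, Main pitch motor is down=not, Converter path inoperative=not → not all inputs occur → does not occur.
Rotor brake unavailable [AND]: Lower limit switch 2 trips=occurs, #3 contactor 2 offline=not → not all inputs occur → does not occur.
Safety chain fails [AND]: Pitch system unavailable=not, Yaw brake unavailable=not, #1 rotor brake is out=not, Rotor brake unavailable=not → not all inputs occur → does not occur.
Emergency stop lost [OR]: Standby hydraulic pack 2 fails=not, Reserve safety PLC 2 offline=not, South pitch motor 2 offline=not, North brake caliper 2 is out=not → no input occurs → does not occur.
Pitch system 2 inoperative [OR]: Emergency stop lost=not, Encoder 2 lost=occurs → at least one input occurs → occurs.
Wind turbine shutdown fails [OR]: Safety chain fails=not, Pitch system 2 inoperative=occurs, Inboard yaw brake 2 fails=not → at least one input occurs → occurs.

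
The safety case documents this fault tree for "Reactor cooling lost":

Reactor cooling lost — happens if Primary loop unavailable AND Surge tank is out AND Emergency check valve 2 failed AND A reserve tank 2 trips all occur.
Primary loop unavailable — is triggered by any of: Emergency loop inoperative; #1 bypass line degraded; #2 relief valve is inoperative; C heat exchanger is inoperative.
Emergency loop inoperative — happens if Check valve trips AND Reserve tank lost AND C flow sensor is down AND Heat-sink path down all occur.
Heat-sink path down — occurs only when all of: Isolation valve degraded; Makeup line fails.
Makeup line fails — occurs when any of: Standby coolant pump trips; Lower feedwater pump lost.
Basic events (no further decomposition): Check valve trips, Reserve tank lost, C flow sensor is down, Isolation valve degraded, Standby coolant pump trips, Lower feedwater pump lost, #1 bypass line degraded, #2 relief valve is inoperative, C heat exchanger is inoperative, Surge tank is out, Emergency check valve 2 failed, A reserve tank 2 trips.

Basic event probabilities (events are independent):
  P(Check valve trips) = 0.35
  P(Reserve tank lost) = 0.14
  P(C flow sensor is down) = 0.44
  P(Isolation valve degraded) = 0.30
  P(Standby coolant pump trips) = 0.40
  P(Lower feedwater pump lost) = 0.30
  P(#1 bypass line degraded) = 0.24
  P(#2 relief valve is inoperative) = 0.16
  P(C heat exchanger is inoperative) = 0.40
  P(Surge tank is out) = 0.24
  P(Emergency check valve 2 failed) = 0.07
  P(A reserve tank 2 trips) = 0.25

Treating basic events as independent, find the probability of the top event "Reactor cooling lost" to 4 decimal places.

P(Makeup line fails) [OR] = 1 − (1−0.40) × (1−0.30) = 0.580000
P(Heat-sink path down) [AND] = 0.30 × 0.580000 = 0.174000
P(Emergency loop inoperative) [AND] = 0.35 × 0.14 × 0.44 × 0.174000 = 0.003751
P(Primary loop unavailable) [OR] = 1 − (1−0.003751) × (1−0.24) × (1−0.16) × (1−0.40) = 0.618397
P(Reactor cooling lost) [AND] = 0.618397 × 0.24 × 0.07 × 0.25 = 0.002597
Rounded to 4 decimal places: P(Reactor cooling lost) ≈ 0.0026.

0.0026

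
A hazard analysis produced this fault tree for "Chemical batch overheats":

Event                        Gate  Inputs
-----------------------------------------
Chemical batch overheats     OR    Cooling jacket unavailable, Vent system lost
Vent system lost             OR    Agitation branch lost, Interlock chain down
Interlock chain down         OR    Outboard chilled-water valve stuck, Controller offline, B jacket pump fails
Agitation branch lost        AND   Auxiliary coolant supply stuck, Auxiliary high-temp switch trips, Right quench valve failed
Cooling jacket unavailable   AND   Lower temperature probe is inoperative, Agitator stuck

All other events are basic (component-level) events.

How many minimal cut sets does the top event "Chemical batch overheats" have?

Cooling jacket unavailable [AND]: one cut set from each child combined → 1 × 1 = 1 cut set(s).
Agitation branch lost [AND]: one cut set from each child combined → 1 × 1 × 1 = 1 cut set(s).
Interlock chain down [OR]: union of children's cut sets → 3 cut set(s).
Vent system lost [OR]: union of children's cut sets → 4 cut set(s).
Chemical batch overheats [OR]: union of children's cut sets → 5 cut set(s).
Minimal cut sets: {Agitator stuck, Lower temperature probe is inoperative}; {Auxiliary coolant supply stuck, Auxiliary high-temp switch trips, Right quench valve failed}; {Outboard chilled-water valve stuck}; {Controller offline}; {B jacket pump fails}.

5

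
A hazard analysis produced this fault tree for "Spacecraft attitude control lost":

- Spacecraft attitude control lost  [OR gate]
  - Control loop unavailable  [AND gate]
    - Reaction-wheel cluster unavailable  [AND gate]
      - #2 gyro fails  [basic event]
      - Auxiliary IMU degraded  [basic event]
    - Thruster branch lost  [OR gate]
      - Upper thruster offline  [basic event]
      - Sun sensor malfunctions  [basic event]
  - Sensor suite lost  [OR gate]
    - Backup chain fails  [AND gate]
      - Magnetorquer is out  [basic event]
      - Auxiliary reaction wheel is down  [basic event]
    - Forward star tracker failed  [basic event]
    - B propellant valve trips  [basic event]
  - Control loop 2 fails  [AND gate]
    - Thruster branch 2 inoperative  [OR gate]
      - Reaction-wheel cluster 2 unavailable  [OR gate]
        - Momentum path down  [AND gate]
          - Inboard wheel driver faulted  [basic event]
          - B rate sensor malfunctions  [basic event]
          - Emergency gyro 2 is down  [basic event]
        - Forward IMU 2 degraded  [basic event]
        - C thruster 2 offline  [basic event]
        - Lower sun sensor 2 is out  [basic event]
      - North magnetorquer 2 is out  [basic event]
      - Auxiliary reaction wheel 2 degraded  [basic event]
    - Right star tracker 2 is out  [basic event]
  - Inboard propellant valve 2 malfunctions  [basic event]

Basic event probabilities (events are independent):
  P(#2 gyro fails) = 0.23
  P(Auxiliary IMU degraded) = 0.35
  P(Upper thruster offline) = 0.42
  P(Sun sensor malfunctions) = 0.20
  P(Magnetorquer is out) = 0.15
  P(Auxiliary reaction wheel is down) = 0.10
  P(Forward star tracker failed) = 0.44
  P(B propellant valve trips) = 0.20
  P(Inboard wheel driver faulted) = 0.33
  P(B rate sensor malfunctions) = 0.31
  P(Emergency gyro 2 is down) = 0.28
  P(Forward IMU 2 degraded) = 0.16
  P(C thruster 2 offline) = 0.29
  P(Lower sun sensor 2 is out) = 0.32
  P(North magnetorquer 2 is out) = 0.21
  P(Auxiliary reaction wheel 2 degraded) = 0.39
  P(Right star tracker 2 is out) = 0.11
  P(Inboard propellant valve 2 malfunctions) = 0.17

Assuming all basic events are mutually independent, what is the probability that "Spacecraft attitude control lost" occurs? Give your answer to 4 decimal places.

0.6808

P(Reaction-wheel cluster unavailable) [AND] = 0.23 × 0.35 = 0.080500
P(Thruster branch lost) [OR] = 1 − (1−0.42) × (1−0.20) = 0.536000
P(Control loop unavailable) [AND] = 0.080500 × 0.536000 = 0.043148
P(Backup chain fails) [AND] = 0.15 × 0.10 = 0.015000
P(Sensor suite lost) [OR] = 1 − (1−0.015000) × (1−0.44) × (1−0.20) = 0.558720
P(Momentum path down) [AND] = 0.33 × 0.31 × 0.28 = 0.028644
P(Reaction-wheel cluster 2 unavailable) [OR] = 1 − (1−0.028644) × (1−0.16) × (1−0.29) × (1−0.32) = 0.606065
P(Thruster branch 2 inoperative) [OR] = 1 − (1−0.606065) × (1−0.21) × (1−0.39) = 0.810163
P(Control loop 2 fails) [AND] = 0.810163 × 0.11 = 0.089118
P(Spacecraft attitude control lost) [OR] = 1 − (1−0.043148) × (1−0.558720) × (1−0.089118) × (1−0.17) = 0.680773
Rounded to 4 decimal places: P(Spacecraft attitude control lost) ≈ 0.6808.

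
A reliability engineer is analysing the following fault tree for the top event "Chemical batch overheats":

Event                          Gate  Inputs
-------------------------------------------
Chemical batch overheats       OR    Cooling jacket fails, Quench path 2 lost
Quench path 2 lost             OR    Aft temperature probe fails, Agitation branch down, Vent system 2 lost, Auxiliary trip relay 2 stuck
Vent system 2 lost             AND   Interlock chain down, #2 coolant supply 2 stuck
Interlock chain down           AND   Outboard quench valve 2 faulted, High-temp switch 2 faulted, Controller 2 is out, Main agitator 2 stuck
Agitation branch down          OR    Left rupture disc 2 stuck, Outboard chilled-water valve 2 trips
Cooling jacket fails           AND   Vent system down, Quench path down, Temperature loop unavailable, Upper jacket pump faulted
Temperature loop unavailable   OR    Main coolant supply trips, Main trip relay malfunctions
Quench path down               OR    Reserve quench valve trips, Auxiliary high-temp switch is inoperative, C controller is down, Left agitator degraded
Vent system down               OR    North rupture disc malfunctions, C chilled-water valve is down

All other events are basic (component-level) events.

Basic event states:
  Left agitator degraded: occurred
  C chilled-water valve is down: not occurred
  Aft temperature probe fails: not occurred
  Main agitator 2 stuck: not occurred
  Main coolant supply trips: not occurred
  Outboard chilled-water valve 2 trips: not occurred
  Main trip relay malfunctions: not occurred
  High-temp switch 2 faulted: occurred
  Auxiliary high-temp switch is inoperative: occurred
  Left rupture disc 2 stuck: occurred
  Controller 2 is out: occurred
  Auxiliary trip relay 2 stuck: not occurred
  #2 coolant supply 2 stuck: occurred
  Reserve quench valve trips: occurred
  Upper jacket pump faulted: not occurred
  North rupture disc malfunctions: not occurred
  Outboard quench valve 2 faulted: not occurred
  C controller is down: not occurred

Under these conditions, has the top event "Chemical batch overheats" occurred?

Yes

Vent system down [OR]: North rupture disc malfunctions=not, C chilled-water valve is down=not → no input occurs → does not occur.
Quench path down [OR]: Reserve quench valve trips=occurs, Auxiliary high-temp switch is inoperative=occurs, C controller is down=not, Left agitator degraded=occurs → at least one input occurs → occurs.
Temperature loop unavailable [OR]: Main coolant supply trips=not, Main trip relay malfunctions=not → no input occurs → does not occur.
Cooling jacket fails [AND]: Vent system down=not, Quench path down=occurs, Temperature loop unavailable=not, Upper jacket pump faulted=not → not all inputs occur → does not occur.
Agitation branch down [OR]: Left rupture disc 2 stuck=occurs, Outboard chilled-water valve 2 trips=not → at least one input occurs → occurs.
Interlock chain down [AND]: Outboard quench valve 2 faulted=not, High-temp switch 2 faulted=occurs, Controller 2 is out=occurs, Main agitator 2 stuck=not → not all inputs occur → does not occur.
Vent system 2 lost [AND]: Interlock chain down=not, #2 coolant supply 2 stuck=occurs → not all inputs occur → does not occur.
Quench path 2 lost [OR]: Aft temperature probe fails=not, Agitation branch down=occurs, Vent system 2 lost=not, Auxiliary trip relay 2 stuck=not → at least one input occurs → occurs.
Chemical batch overheats [OR]: Cooling jacket fails=not, Quench path 2 lost=occurs → at least one input occurs → occurs.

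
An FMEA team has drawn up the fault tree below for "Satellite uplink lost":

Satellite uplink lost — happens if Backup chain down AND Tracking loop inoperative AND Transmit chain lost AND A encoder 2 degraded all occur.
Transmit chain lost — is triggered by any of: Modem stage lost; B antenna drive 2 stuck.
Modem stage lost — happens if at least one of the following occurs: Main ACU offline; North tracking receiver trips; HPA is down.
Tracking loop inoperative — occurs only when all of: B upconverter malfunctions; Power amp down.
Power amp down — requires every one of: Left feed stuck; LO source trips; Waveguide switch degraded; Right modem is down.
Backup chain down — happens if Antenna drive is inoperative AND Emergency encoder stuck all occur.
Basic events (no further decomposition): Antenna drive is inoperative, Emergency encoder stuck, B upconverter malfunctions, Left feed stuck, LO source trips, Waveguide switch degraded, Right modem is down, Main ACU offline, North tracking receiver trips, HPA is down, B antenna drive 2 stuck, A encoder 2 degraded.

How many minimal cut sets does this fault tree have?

4

Backup chain down [AND]: one cut set from each child combined → 1 × 1 = 1 cut set(s).
Power amp down [AND]: one cut set from each child combined → 1 × 1 × 1 × 1 = 1 cut set(s).
Tracking loop inoperative [AND]: one cut set from each child combined → 1 × 1 = 1 cut set(s).
Modem stage lost [OR]: union of children's cut sets → 3 cut set(s).
Transmit chain lost [OR]: union of children's cut sets → 4 cut set(s).
Satellite uplink lost [AND]: one cut set from each child combined → 1 × 1 × 4 × 1 = 4 cut set(s).
Minimal cut sets: {A encoder 2 degraded, Antenna drive is inoperative, B upconverter malfunctions, Emergency encoder stuck, LO source trips, Left feed stuck, Main ACU offline, Right modem is down, Waveguide switch degraded}; {A encoder 2 degraded, Antenna drive is inoperative, B upconverter malfunctions, Emergency encoder stuck, LO source trips, Left feed stuck, North tracking receiver trips, Right modem is down, Waveguide switch degraded}; {A encoder 2 degraded, Antenna drive is inoperative, B upconverter malfunctions, Emergency encoder stuck, HPA is down, LO source trips, Left feed stuck, Right modem is down, Waveguide switch degraded}; {A encoder 2 degraded, Antenna drive is inoperative, B antenna drive 2 stuck, B upconverter malfunctions, Emergency encoder stuck, LO source trips, Left feed stuck, Right modem is down, Waveguide switch degraded}.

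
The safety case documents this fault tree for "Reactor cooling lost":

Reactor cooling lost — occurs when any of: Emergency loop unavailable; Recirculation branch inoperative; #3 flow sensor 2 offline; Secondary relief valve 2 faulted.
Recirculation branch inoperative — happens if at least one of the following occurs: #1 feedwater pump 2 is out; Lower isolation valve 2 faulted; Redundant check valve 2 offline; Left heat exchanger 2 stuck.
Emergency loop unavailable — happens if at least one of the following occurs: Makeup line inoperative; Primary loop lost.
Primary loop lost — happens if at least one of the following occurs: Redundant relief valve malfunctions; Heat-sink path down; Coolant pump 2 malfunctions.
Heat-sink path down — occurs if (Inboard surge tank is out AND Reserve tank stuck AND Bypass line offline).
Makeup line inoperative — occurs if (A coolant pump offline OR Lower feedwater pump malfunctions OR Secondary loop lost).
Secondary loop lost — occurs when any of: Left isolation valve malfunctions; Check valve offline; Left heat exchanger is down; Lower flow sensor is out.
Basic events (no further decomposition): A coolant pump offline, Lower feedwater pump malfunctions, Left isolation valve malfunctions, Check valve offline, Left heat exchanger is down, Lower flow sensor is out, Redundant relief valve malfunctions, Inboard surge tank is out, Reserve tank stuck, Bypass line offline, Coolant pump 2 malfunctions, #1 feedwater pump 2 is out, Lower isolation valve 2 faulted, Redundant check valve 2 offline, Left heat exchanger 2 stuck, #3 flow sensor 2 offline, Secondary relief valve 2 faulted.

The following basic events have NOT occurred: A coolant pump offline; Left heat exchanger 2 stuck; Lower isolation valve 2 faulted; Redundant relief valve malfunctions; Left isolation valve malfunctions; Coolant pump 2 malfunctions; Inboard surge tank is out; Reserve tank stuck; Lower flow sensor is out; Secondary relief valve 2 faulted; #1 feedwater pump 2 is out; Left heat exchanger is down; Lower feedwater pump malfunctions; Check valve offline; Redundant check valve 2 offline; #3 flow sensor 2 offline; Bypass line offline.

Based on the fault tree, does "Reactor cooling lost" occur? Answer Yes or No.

No

Secondary loop lost [OR]: Left isolation valve malfunctions=not, Check valve offline=not, Left heat exchanger is down=not, Lower flow sensor is out=not → no input occurs → does not occur.
Makeup line inoperative [OR]: A coolant pump offline=not, Lower feedwater pump malfunctions=not, Secondary loop lost=not → no input occurs → does not occur.
Heat-sink path down [AND]: Inboard surge tank is out=not, Reserve tank stuck=not, Bypass line offline=not → not all inputs occur → does not occur.
Primary loop lost [OR]: Redundant relief valve malfunctions=not, Heat-sink path down=not, Coolant pump 2 malfunctions=not → no input occurs → does not occur.
Emergency loop unavailable [OR]: Makeup line inoperative=not, Primary loop lost=not → no input occurs → does not occur.
Recirculation branch inoperative [OR]: #1 feedwater pump 2 is out=not, Lower isolation valve 2 faulted=not, Redundant check valve 2 offline=not, Left heat exchanger 2 stuck=not → no input occurs → does not occur.
Reactor cooling lost [OR]: Emergency loop unavailable=not, Recirculation branch inoperative=not, #3 flow sensor 2 offline=not, Secondary relief valve 2 faulted=not → no input occurs → does not occur.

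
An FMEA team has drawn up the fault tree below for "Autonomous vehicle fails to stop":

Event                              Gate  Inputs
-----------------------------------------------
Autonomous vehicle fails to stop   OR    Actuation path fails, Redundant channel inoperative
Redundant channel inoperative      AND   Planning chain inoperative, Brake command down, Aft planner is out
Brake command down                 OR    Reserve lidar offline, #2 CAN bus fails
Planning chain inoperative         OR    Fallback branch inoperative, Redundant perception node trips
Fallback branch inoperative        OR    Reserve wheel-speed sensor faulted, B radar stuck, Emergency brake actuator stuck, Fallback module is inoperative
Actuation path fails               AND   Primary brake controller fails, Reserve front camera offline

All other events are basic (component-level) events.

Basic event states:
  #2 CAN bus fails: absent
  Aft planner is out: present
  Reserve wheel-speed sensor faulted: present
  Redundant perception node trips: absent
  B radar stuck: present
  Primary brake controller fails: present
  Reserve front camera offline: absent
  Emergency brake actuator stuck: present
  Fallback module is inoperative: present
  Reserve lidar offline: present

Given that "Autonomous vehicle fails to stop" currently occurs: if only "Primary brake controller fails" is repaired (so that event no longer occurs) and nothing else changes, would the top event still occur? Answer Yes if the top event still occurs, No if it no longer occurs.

Yes

Counterfactual: set "Primary brake controller fails" to not occurred.
Actuation path fails [AND]: Primary brake controller fails=not, Reserve front camera offline=not → not all inputs occur → does not occur.
Fallback branch inoperative [OR]: Reserve wheel-speed sensor faulted=occurs, B radar stuck=occurs, Emergency brake actuator stuck=occurs, Fallback module is inoperative=occurs → at least one input occurs → occurs.
Planning chain inoperative [OR]: Fallback branch inoperative=occurs, Redundant perception node trips=not → at least one input occurs → occurs.
Brake command down [OR]: Reserve lidar offline=occurs, #2 CAN bus fails=not → at least one input occurs → occurs.
Redundant channel inoperative [AND]: Planning chain inoperative=occurs, Brake command down=occurs, Aft planner is out=occurs → all inputs occur → occurs.
Autonomous vehicle fails to stop [OR]: Actuation path fails=not, Redundant channel inoperative=occurs → at least one input occurs → occurs.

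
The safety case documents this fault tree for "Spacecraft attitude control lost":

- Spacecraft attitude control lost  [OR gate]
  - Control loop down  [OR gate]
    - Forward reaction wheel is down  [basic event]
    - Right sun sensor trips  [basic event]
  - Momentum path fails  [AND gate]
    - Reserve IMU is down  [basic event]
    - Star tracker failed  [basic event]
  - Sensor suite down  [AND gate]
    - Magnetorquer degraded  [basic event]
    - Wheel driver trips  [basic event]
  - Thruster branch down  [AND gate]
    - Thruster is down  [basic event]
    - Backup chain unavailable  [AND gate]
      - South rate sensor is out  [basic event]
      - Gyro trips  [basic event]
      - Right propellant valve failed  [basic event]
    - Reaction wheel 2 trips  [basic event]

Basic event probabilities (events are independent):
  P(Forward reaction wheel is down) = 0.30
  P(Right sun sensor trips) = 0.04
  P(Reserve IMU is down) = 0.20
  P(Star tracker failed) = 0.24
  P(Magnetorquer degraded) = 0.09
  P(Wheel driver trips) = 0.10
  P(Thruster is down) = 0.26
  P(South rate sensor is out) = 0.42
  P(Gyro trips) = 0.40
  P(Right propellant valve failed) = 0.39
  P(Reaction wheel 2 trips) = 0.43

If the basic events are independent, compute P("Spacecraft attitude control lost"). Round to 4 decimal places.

P(Control loop down) [OR] = 1 − (1−0.30) × (1−0.04) = 0.328000
P(Momentum path fails) [AND] = 0.20 × 0.24 = 0.048000
P(Sensor suite down) [AND] = 0.09 × 0.10 = 0.009000
P(Backup chain unavailable) [AND] = 0.42 × 0.40 × 0.39 = 0.065520
P(Thruster branch down) [AND] = 0.26 × 0.065520 × 0.43 = 0.007325
P(Spacecraft attitude control lost) [OR] = 1 − (1−0.328000) × (1−0.048000) × (1−0.009000) × (1−0.007325) = 0.370658
Rounded to 4 decimal places: P(Spacecraft attitude control lost) ≈ 0.3707.

0.3707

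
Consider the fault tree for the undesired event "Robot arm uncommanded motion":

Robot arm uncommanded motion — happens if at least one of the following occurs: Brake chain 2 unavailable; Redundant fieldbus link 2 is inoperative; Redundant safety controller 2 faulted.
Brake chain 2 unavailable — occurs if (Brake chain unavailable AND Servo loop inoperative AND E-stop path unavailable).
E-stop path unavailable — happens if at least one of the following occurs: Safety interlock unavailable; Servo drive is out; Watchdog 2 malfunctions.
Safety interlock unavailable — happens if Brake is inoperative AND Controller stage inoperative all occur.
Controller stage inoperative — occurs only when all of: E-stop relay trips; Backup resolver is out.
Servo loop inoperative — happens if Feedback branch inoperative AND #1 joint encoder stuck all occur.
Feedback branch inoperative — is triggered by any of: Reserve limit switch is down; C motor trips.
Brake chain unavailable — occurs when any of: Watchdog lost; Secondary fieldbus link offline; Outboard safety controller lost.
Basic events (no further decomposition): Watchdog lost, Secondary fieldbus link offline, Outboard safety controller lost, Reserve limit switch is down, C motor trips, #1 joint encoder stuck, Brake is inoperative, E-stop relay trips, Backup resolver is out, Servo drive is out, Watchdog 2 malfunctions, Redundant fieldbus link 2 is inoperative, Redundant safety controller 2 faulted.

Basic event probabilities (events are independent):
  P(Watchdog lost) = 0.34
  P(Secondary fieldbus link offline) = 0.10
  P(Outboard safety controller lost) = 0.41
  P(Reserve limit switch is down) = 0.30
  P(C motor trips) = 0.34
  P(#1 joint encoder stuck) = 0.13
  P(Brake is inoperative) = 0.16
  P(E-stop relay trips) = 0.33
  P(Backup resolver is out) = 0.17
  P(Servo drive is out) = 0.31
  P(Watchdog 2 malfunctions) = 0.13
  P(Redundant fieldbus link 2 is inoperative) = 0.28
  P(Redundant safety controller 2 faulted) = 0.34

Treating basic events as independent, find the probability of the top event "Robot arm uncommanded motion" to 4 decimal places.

0.5335

P(Brake chain unavailable) [OR] = 1 − (1−0.34) × (1−0.10) × (1−0.41) = 0.649540
P(Feedback branch inoperative) [OR] = 1 − (1−0.30) × (1−0.34) = 0.538000
P(Servo loop inoperative) [AND] = 0.538000 × 0.13 = 0.069940
P(Controller stage inoperative) [AND] = 0.33 × 0.17 = 0.056100
P(Safety interlock unavailable) [AND] = 0.16 × 0.056100 = 0.008976
P(E-stop path unavailable) [OR] = 1 − (1−0.008976) × (1−0.31) × (1−0.13) = 0.405088
P(Brake chain 2 unavailable) [AND] = 0.649540 × 0.069940 × 0.405088 = 0.018403
P(Robot arm uncommanded motion) [OR] = 1 − (1−0.018403) × (1−0.28) × (1−0.34) = 0.533545
Rounded to 4 decimal places: P(Robot arm uncommanded motion) ≈ 0.5335.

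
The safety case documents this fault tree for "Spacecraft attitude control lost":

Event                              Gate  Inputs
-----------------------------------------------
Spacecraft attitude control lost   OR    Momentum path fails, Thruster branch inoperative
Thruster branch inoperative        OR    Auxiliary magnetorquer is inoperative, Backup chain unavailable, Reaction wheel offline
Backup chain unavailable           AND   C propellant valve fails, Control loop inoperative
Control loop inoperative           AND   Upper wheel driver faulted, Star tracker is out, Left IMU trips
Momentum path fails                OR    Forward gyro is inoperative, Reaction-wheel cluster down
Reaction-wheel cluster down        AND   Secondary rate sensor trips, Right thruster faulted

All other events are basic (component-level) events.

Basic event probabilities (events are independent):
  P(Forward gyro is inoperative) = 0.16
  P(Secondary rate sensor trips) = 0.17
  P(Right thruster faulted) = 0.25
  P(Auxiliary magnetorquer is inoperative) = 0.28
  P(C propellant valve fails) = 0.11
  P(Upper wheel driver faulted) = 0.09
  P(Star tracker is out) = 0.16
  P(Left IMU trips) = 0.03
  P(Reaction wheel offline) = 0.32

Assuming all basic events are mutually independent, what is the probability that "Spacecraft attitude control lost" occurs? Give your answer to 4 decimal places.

P(Reaction-wheel cluster down) [AND] = 0.17 × 0.25 = 0.042500
P(Momentum path fails) [OR] = 1 − (1−0.16) × (1−0.042500) = 0.195700
P(Control loop inoperative) [AND] = 0.09 × 0.16 × 0.03 = 0.000432
P(Backup chain unavailable) [AND] = 0.11 × 0.000432 = 0.000048
P(Thruster branch inoperative) [OR] = 1 − (1−0.28) × (1−0.000048) × (1−0.32) = 0.510424
P(Spacecraft attitude control lost) [OR] = 1 − (1−0.195700) × (1−0.510424) = 0.606234
Rounded to 4 decimal places: P(Spacecraft attitude control lost) ≈ 0.6062.

0.6062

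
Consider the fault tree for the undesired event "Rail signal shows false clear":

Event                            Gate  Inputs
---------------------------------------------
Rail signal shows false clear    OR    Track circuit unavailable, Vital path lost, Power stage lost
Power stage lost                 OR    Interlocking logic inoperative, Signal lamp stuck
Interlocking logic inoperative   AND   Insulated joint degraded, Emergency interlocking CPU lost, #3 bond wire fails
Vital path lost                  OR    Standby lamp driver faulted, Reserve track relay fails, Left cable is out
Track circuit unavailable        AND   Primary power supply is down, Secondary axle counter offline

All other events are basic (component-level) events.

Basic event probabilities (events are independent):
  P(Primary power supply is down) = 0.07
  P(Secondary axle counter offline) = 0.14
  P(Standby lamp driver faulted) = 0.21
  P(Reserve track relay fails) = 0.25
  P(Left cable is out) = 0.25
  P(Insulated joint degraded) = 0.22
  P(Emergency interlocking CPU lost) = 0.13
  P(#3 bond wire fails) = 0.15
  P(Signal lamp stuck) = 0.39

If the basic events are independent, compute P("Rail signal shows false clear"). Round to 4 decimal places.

0.7327

P(Track circuit unavailable) [AND] = 0.07 × 0.14 = 0.009800
P(Vital path lost) [OR] = 1 − (1−0.21) × (1−0.25) × (1−0.25) = 0.555625
P(Interlocking logic inoperative) [AND] = 0.22 × 0.13 × 0.15 = 0.004290
P(Power stage lost) [OR] = 1 − (1−0.004290) × (1−0.39) = 0.392617
P(Rail signal shows false clear) [OR] = 1 − (1−0.009800) × (1−0.555625) × (1−0.392617) = 0.732739
Rounded to 4 decimal places: P(Rail signal shows false clear) ≈ 0.7327.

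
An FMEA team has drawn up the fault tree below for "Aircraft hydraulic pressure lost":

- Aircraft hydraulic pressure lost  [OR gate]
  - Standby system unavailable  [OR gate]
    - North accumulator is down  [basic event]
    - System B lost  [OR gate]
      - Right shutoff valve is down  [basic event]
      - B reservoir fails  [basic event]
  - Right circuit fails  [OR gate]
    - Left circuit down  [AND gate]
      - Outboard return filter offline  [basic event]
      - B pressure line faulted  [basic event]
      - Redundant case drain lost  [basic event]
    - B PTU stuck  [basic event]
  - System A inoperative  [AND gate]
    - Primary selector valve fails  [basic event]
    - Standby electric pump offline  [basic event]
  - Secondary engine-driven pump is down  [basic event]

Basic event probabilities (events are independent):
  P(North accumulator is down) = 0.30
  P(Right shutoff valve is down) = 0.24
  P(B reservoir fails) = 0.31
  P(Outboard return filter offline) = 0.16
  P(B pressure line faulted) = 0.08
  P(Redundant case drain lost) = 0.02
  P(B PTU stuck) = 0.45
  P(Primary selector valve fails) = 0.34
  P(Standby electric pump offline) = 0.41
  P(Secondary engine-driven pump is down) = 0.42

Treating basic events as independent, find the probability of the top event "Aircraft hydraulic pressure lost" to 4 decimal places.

0.8993

P(System B lost) [OR] = 1 − (1−0.24) × (1−0.31) = 0.475600
P(Standby system unavailable) [OR] = 1 − (1−0.30) × (1−0.475600) = 0.632920
P(Left circuit down) [AND] = 0.16 × 0.08 × 0.02 = 0.000256
P(Right circuit fails) [OR] = 1 − (1−0.000256) × (1−0.45) = 0.450141
P(System A inoperative) [AND] = 0.34 × 0.41 = 0.139400
P(Aircraft hydraulic pressure lost) [OR] = 1 − (1−0.632920) × (1−0.450141) × (1−0.139400) × (1−0.42) = 0.899251
Rounded to 4 decimal places: P(Aircraft hydraulic pressure lost) ≈ 0.8993.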